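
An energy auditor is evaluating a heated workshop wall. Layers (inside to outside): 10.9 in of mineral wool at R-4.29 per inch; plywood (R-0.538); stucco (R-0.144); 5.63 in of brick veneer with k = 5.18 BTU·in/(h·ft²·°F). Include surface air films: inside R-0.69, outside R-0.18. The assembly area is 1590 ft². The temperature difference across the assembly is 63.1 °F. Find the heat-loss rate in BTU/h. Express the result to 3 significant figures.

10.9 × 4.29 = 46.76
5.63/5.18 = 1.087
R_total = 0.69 + 46.76 + 0.538 + 0.144 + 1.087 + 0.18 = 49.4 ft²·°F·h/BTU
Q = A·ΔT/R = 1590 × 63.1 / 49.4 = 2031 BTU/h

2030 BTU/h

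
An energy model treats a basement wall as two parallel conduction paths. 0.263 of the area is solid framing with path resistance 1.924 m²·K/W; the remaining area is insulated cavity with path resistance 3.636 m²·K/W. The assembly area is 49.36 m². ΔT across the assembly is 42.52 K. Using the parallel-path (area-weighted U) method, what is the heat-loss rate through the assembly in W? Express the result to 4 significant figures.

U_eff = 0.737/3.636 + 0.263/1.924 = 0.2027 + 0.13669 = 0.33939
R_eff = 1/U_eff = 2.9465 m²·K/W
Q = 49.36 × 42.52 / 2.9465 = 712.31 W

712.3 W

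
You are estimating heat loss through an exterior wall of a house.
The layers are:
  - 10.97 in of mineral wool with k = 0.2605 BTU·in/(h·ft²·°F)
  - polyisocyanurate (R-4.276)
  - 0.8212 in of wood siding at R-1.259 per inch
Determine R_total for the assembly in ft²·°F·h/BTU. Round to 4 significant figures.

47.42 ft²·°F·h/BTU

10.97/0.2605 = 42.111
0.8212 × 1.259 = 1.0339
R_total = 42.111 + 4.276 + 1.0339 = 47.421 ft²·°F·h/BTU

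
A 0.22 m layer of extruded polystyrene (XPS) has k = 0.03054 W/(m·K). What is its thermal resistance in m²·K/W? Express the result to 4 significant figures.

R = L/k = 0.22/0.03054 = 7.2037 m²·K/W

7.204 m²·K/W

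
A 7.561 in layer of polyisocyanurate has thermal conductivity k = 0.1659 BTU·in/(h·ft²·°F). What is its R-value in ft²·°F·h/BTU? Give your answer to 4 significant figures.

R = L/k = 7.561/0.1659 = 45.576 ft²·°F·h/BTU

45.58 ft²·°F·h/BTU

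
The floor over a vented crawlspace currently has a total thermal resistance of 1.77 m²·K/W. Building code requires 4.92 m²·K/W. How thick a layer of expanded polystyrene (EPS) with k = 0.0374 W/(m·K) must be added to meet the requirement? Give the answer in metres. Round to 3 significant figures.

ΔR = 4.92 − 1.77 = 3.15 m²·K/W
L = ΔR × k = 3.15 × 0.0374 = 0.1178 m

0.118 m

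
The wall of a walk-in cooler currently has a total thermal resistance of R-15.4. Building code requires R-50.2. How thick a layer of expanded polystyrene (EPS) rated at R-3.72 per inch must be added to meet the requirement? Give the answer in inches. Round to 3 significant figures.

ΔR = 50.2 − 15.4 = 34.8 ft²·°F·h/BTU
L = ΔR / (R/in) = 34.8/3.72 = 9.355 in

9.35 in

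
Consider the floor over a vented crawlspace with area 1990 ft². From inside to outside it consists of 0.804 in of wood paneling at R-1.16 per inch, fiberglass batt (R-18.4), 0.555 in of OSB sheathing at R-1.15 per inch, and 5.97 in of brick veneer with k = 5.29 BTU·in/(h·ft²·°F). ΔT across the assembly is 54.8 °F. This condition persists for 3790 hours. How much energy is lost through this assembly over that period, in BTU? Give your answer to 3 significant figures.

0.804 × 1.16 = 0.9326
0.555 × 1.15 = 0.6382
5.97/5.29 = 1.129
R_total = 0.9326 + 18.4 + 0.6382 + 1.129 = 21.1 ft²·°F·h/BTU
Q = 1990 × 54.8 / 21.1 = 5168 BTU/h
E = 5168 × 3790 = 19590000 BTU

19600000 BTU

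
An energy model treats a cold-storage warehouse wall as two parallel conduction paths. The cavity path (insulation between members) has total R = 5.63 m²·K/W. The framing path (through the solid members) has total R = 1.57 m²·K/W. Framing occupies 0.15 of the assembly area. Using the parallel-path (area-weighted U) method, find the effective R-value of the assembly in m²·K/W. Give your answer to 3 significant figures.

U_eff = 0.85/5.63 + 0.15/1.57 = 0.151 + 0.09554 = 0.2465
R_eff = 1/U_eff = 4.056 m²·K/W

4.06 m²·K/W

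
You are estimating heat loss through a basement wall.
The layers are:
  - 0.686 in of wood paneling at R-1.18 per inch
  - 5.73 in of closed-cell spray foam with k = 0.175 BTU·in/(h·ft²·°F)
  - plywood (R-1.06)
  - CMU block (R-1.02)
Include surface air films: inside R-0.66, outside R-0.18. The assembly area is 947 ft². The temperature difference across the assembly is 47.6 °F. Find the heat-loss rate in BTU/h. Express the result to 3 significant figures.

0.686 × 1.18 = 0.8095
5.73/0.175 = 32.74
R_total = 0.66 + 0.8095 + 32.74 + 1.06 + 1.02 + 0.18 = 36.47 ft²·°F·h/BTU
Q = A·ΔT/R = 947 × 47.6 / 36.47 = 1236 BTU/h

1240 BTU/h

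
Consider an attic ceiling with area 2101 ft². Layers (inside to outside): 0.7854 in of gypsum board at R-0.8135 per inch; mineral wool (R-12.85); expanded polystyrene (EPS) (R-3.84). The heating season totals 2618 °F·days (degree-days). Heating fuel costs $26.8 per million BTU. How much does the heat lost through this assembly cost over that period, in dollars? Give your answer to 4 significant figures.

204.2 dollars

0.7854 × 0.8135 = 0.63892
R_total = 0.63892 + 12.85 + 3.84 = 17.329 ft²·°F·h/BTU
E = A × HDD × 24 / R = 2101 × 2618 × 24 / 17.329 = 7617900 BTU
Cost = 7617900/10⁶ × 26.8 = $204.16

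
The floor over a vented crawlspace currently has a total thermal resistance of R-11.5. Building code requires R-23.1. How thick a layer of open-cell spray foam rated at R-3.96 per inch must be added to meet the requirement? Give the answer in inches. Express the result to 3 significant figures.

ΔR = 23.1 − 11.5 = 11.6 ft²·°F·h/BTU
L = ΔR / (R/in) = 11.6/3.96 = 2.929 in

2.93 in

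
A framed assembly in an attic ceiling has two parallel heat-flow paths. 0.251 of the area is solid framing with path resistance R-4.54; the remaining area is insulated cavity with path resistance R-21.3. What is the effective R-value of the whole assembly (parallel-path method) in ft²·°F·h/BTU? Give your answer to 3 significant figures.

U_eff = 0.749/21.3 + 0.251/4.54 = 0.03516 + 0.05529 = 0.09045
R_eff = 1/U_eff = 11.06 ft²·°F·h/BTU

11.1 ft²·°F·h/BTU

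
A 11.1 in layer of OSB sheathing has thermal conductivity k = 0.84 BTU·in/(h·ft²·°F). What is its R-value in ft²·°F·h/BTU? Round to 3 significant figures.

13.2 ft²·°F·h/BTU

R = L/k = 11.1/0.84 = 13.21 ft²·°F·h/BTU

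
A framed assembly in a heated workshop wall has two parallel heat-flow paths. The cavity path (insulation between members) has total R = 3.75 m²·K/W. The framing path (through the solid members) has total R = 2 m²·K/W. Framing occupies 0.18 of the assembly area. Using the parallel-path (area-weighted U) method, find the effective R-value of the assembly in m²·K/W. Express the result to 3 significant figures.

3.24 m²·K/W

U_eff = 0.82/3.75 + 0.18/2 = 0.2187 + 0.09 = 0.3087
R_eff = 1/U_eff = 3.24 m²·K/W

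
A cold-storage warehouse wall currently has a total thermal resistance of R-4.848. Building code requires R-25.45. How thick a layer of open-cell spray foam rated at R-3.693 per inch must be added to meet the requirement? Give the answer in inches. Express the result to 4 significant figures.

5.579 in

ΔR = 25.45 − 4.848 = 20.602 ft²·°F·h/BTU
L = ΔR / (R/in) = 20.602/3.693 = 5.5787 in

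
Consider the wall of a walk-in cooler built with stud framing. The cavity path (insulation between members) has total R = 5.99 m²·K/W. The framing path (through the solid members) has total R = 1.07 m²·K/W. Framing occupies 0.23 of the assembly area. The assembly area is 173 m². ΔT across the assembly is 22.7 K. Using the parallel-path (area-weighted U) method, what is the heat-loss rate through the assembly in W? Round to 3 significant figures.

U_eff = 0.77/5.99 + 0.23/1.07 = 0.1285 + 0.215 = 0.3435
R_eff = 1/U_eff = 2.911 m²·K/W
Q = 173 × 22.7 / 2.911 = 1349 W

1350 W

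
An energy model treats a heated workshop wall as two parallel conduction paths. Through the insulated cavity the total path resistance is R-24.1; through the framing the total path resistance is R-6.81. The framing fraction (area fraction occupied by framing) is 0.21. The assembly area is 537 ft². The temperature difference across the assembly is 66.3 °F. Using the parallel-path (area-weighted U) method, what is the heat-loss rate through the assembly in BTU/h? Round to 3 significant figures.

2260 BTU/h

U_eff = 0.79/24.1 + 0.21/6.81 = 0.03278 + 0.03084 = 0.06362
R_eff = 1/U_eff = 15.72 ft²·°F·h/BTU
Q = 537 × 66.3 / 15.72 = 2265 BTU/h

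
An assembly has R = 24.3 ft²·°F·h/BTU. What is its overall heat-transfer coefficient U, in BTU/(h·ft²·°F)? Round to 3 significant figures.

U = 1/R = 1/24.3 = 0.04115

0.0412 BTU/(h·ft²·°F)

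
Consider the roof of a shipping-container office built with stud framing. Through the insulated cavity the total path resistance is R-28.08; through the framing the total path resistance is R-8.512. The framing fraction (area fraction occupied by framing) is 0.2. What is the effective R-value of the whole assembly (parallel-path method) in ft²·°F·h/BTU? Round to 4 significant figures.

19.24 ft²·°F·h/BTU

U_eff = 0.8/28.08 + 0.2/8.512 = 0.02849 + 0.023496 = 0.051986
R_eff = 1/U_eff = 19.236 ft²·°F·h/BTU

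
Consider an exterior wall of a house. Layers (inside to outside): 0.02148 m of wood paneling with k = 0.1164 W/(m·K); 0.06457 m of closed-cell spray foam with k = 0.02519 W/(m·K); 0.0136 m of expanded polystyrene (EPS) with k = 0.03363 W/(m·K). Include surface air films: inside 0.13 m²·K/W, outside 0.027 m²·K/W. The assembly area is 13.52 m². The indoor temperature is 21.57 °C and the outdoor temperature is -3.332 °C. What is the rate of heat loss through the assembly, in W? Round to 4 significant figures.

101.7 W

0.02148/0.1164 = 0.18454
0.06457/0.02519 = 2.5633
0.0136/0.03363 = 0.4044
R_total = 0.13 + 0.18454 + 2.5633 + 0.4044 + 0.027 = 3.3093 m²·K/W
Q = A·ΔT/R = 13.52 × (21.57 − (-3.332)) / 3.3093 = 101.74 W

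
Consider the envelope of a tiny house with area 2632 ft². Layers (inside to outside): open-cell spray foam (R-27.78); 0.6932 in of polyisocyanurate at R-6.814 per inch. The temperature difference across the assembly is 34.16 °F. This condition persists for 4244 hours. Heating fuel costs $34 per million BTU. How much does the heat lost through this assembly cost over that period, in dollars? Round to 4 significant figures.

399.1 dollars

0.6932 × 6.814 = 4.7235
R_total = 27.78 + 4.7235 = 32.503 ft²·°F·h/BTU
Q = 2632 × 34.16 / 32.503 = 2766.1 BTU/h
E = 2766.1 × 4244 = 11739000 BTU
Cost = 11739000/10⁶ × 34 = $399.14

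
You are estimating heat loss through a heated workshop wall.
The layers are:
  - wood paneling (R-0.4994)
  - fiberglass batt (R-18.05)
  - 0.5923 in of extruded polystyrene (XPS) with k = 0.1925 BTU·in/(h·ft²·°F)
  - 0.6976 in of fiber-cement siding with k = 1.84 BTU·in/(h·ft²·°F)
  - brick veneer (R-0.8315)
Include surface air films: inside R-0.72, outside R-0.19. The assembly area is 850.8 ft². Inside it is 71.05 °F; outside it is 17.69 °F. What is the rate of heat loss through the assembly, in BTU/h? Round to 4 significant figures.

0.5923/0.1925 = 3.0769
0.6976/1.84 = 0.37913
R_total = 0.72 + 0.4994 + 18.05 + 3.0769 + 0.37913 + 0.8315 + 0.19 = 23.747 ft²·°F·h/BTU
Q = A·ΔT/R = 850.8 × (71.05 − 17.69) / 23.747 = 1911.8 BTU/h

1912 BTU/h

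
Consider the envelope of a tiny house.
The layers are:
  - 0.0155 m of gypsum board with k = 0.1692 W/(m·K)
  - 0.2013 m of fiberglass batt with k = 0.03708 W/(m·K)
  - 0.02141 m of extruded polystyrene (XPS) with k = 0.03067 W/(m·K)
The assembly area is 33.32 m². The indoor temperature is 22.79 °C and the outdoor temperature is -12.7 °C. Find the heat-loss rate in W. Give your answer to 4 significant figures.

0.0155/0.1692 = 0.091608
0.2013/0.03708 = 5.4288
0.02141/0.03067 = 0.69808
R_total = 0.091608 + 5.4288 + 0.69808 = 6.2185 m²·K/W
Q = A·ΔT/R = 33.32 × (22.79 − (-12.7)) / 6.2185 = 190.16 W

190.2 W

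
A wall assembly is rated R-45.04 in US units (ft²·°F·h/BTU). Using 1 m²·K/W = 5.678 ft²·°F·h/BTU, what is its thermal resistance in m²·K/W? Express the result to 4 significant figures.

R_SI = 45.04/5.678 = 7.9324

7.932 m²·K/W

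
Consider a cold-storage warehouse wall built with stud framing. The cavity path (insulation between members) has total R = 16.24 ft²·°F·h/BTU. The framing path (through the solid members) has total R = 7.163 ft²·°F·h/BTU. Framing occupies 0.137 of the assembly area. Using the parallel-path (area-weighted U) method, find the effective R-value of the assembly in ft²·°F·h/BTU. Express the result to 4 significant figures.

U_eff = 0.863/16.24 + 0.137/7.163 = 0.05314 + 0.019126 = 0.072266
R_eff = 1/U_eff = 13.838 ft²·°F·h/BTU

13.84 ft²·°F·h/BTU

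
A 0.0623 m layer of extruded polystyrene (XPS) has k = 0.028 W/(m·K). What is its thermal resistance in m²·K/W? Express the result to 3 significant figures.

R = L/k = 0.0623/0.028 = 2.225 m²·K/W

2.23 m²·K/W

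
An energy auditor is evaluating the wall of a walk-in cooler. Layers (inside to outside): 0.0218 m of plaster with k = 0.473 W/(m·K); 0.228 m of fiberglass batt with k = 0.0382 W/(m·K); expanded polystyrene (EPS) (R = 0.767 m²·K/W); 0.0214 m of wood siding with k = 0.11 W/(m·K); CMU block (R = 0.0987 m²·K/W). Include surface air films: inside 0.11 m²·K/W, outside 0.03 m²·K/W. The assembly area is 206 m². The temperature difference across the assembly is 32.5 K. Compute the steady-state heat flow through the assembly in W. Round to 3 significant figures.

928 W

0.0218/0.473 = 0.04609
0.228/0.0382 = 5.969
0.0214/0.11 = 0.1945
R_total = 0.11 + 0.04609 + 5.969 + 0.767 + 0.1945 + 0.0987 + 0.03 = 7.215 m²·K/W
Q = A·ΔT/R = 206 × 32.5 / 7.215 = 927.9 W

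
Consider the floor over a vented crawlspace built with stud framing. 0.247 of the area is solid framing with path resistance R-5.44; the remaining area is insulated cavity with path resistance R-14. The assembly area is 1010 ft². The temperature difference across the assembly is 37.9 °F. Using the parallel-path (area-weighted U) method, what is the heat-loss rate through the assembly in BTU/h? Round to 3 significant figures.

U_eff = 0.753/14 + 0.247/5.44 = 0.05379 + 0.0454 = 0.09919
R_eff = 1/U_eff = 10.08 ft²·°F·h/BTU
Q = 1010 × 37.9 / 10.08 = 3797 BTU/h

3800 BTU/h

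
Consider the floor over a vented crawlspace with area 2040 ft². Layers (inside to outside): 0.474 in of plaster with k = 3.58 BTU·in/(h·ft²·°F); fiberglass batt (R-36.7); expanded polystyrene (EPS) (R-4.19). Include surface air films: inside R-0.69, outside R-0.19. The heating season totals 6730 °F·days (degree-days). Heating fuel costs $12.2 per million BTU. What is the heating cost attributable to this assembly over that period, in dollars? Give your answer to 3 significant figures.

95.9 dollars

0.474/3.58 = 0.1324
R_total = 0.69 + 0.1324 + 36.7 + 4.19 + 0.19 = 41.9 ft²·°F·h/BTU
E = A × HDD × 24 / R = 2040 × 6730 × 24 / 41.9 = 7864000 BTU
Cost = 7864000/10⁶ × 12.2 = $95.94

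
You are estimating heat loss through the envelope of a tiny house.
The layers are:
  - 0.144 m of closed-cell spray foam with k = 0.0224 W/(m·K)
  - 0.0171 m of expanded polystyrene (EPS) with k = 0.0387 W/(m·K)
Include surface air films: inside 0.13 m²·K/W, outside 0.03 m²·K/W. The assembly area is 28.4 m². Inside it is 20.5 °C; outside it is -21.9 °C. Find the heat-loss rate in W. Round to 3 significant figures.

0.144/0.0224 = 6.429
0.0171/0.0387 = 0.4419
R_total = 0.13 + 6.429 + 0.4419 + 0.03 = 7.03 m²·K/W
Q = A·ΔT/R = 28.4 × (20.5 − (-21.9)) / 7.03 = 171.3 W

171 W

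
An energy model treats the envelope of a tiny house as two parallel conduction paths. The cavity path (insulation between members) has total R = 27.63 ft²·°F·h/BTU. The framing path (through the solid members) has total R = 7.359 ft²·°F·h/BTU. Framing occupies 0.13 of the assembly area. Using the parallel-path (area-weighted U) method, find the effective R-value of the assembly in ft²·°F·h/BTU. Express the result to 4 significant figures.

U_eff = 0.87/27.63 + 0.13/7.359 = 0.031488 + 0.017665 = 0.049153
R_eff = 1/U_eff = 20.345 ft²·°F·h/BTU

20.34 ft²·°F·h/BTU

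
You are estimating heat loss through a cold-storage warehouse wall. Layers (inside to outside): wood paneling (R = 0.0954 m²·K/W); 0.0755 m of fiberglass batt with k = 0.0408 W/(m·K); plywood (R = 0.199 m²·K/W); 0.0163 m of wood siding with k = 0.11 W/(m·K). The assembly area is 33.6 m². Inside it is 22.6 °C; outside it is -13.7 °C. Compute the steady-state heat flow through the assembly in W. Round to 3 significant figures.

532 W

0.0755/0.0408 = 1.85
0.0163/0.11 = 0.1482
R_total = 0.0954 + 1.85 + 0.199 + 0.1482 = 2.293 m²·K/W
Q = A·ΔT/R = 33.6 × (22.6 − (-13.7)) / 2.293 = 531.9 W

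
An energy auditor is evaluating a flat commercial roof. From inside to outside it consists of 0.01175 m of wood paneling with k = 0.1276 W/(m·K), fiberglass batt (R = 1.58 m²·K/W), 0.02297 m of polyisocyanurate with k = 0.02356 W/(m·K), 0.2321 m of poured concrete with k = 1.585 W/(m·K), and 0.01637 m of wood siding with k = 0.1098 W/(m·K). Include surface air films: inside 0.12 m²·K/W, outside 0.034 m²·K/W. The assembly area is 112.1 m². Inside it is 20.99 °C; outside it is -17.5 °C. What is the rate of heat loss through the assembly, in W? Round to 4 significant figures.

0.01175/0.1276 = 0.092085
0.02297/0.02356 = 0.97496
0.2321/1.585 = 0.14644
0.01637/0.1098 = 0.14909
R_total = 0.12 + 0.092085 + 1.58 + 0.97496 + 0.14644 + 0.14909 + 0.034 = 3.0966 m²·K/W
Q = A·ΔT/R = 112.1 × (20.99 − (-17.5)) / 3.0966 = 1393.4 W

1393 W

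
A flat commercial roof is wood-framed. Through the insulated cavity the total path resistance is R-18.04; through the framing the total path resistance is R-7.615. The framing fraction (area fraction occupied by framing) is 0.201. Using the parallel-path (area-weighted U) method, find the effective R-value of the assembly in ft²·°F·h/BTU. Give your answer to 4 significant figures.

14.15 ft²·°F·h/BTU

U_eff = 0.799/18.04 + 0.201/7.615 = 0.04429 + 0.026395 = 0.070686
R_eff = 1/U_eff = 14.147 ft²·°F·h/BTU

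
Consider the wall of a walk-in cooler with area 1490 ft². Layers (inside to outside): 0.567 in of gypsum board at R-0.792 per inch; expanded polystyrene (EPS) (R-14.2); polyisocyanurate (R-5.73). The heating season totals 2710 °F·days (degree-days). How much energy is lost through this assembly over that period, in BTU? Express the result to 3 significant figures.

0.567 × 0.792 = 0.4491
R_total = 0.4491 + 14.2 + 5.73 = 20.38 ft²·°F·h/BTU
E = A × HDD × 24 / R = 1490 × 2710 × 24 / 20.38 = 4755000 BTU

4760000 BTU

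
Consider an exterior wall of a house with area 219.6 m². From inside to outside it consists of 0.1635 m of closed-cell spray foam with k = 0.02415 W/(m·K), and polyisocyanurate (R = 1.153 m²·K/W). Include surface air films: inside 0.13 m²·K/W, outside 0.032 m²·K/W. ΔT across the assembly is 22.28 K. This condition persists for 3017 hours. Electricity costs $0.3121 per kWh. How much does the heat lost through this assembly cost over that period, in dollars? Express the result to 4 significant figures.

569.8 dollars

0.1635/0.02415 = 6.7702
R_total = 0.13 + 6.7702 + 1.153 + 0.032 = 8.0852 m²·K/W
Q = 219.6 × 22.28 / 8.0852 = 605.14 W
E = 605.14 W × 3017 h / 1000 = 1825.7 kWh
Cost = 1825.7 × 0.3121 = $569.81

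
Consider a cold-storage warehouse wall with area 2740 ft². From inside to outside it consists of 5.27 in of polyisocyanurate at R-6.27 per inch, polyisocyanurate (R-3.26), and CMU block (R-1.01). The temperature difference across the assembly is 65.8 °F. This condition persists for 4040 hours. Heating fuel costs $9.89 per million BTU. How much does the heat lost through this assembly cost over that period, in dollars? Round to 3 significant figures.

193 dollars

5.27 × 6.27 = 33.04
R_total = 33.04 + 3.26 + 1.01 = 37.31 ft²·°F·h/BTU
Q = 2740 × 65.8 / 37.31 = 4832 BTU/h
E = 4832 × 4040 = 19520000 BTU
Cost = 19520000/10⁶ × 9.89 = $193.1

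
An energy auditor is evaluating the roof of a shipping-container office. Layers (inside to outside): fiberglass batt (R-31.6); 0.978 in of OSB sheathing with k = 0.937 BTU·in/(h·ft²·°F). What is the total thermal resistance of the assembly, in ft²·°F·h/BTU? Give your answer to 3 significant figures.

32.6 ft²·°F·h/BTU

0.978/0.937 = 1.044
R_total = 31.6 + 1.044 = 32.64 ft²·°F·h/BTU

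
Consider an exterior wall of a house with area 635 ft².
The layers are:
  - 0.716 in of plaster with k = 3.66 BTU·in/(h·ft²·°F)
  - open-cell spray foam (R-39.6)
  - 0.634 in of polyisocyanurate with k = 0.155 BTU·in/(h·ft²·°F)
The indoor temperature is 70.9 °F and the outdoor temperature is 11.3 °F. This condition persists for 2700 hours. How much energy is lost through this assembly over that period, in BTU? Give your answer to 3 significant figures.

2330000 BTU

0.716/3.66 = 0.1956
0.634/0.155 = 4.09
R_total = 0.1956 + 39.6 + 4.09 = 43.89 ft²·°F·h/BTU
Q = 635 × (70.9 − 11.3) / 43.89 = 862.4 BTU/h
E = 862.4 × 2700 = 2328000 BTU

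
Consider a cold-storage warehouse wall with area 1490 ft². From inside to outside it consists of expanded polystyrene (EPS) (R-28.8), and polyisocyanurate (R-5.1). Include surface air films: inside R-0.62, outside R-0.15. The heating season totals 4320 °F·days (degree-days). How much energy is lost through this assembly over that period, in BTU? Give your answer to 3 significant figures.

4460000 BTU

R_total = 0.62 + 28.8 + 5.1 + 0.15 = 34.67 ft²·°F·h/BTU
E = A × HDD × 24 / R = 1490 × 4320 × 24 / 34.67 = 4456000 BTU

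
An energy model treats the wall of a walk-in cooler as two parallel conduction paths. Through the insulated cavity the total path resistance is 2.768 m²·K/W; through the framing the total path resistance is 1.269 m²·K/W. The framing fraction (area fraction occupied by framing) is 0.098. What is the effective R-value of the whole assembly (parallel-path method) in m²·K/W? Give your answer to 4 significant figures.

U_eff = 0.902/2.768 + 0.098/1.269 = 0.32587 + 0.077226 = 0.40309
R_eff = 1/U_eff = 2.4808 m²·K/W

2.481 m²·K/W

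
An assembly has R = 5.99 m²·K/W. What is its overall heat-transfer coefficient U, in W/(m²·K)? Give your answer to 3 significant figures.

U = 1/R = 1/5.99 = 0.1669

0.167 W/(m²·K)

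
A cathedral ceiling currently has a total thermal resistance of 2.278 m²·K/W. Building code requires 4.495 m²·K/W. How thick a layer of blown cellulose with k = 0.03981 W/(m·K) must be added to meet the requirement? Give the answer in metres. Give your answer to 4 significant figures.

0.08826 m

ΔR = 4.495 − 2.278 = 2.217 m²·K/W
L = ΔR × k = 2.217 × 0.03981 = 0.088259 m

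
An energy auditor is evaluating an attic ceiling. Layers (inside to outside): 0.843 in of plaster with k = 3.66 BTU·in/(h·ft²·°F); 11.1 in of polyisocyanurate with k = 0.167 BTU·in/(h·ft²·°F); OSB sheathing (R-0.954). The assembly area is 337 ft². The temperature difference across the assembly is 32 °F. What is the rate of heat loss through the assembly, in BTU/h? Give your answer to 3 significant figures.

159 BTU/h

0.843/3.66 = 0.2303
11.1/0.167 = 66.47
R_total = 0.2303 + 66.47 + 0.954 = 67.65 ft²·°F·h/BTU
Q = A·ΔT/R = 337 × 32 / 67.65 = 159.4 BTU/h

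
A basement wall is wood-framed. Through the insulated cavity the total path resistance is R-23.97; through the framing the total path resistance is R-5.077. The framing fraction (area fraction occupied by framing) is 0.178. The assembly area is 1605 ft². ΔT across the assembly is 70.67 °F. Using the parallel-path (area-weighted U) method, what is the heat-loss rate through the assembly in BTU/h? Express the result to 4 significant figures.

U_eff = 0.822/23.97 + 0.178/5.077 = 0.034293 + 0.03506 = 0.069353
R_eff = 1/U_eff = 14.419 ft²·°F·h/BTU
Q = 1605 × 70.67 / 14.419 = 7866.4 BTU/h

7866 BTU/h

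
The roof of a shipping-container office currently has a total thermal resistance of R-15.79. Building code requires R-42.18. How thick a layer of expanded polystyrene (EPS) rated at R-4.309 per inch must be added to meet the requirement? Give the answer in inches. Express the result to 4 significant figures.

ΔR = 42.18 − 15.79 = 26.39 ft²·°F·h/BTU
L = ΔR / (R/in) = 26.39/4.309 = 6.1244 in

6.124 in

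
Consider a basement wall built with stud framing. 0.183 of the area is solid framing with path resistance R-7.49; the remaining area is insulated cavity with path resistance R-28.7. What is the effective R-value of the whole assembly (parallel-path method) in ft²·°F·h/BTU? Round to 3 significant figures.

18.9 ft²·°F·h/BTU

U_eff = 0.817/28.7 + 0.183/7.49 = 0.02847 + 0.02443 = 0.0529
R_eff = 1/U_eff = 18.9 ft²·°F·h/BTU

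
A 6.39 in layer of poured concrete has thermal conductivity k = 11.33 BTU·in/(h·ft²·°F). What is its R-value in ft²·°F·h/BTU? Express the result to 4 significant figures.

R = L/k = 6.39/11.33 = 0.56399 ft²·°F·h/BTU

0.5640 ft²·°F·h/BTU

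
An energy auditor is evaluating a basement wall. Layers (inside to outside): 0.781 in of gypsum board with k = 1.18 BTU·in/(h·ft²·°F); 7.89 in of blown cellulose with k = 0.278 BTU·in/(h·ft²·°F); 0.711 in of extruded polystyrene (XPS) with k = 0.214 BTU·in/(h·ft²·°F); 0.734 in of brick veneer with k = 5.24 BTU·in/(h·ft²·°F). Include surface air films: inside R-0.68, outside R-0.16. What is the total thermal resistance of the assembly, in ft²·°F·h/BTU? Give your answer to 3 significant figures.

33.3 ft²·°F·h/BTU

0.781/1.18 = 0.6619
7.89/0.278 = 28.38
0.711/0.214 = 3.322
0.734/5.24 = 0.1401
R_total = 0.68 + 0.6619 + 28.38 + 3.322 + 0.1401 + 0.16 = 33.35 ft²·°F·h/BTU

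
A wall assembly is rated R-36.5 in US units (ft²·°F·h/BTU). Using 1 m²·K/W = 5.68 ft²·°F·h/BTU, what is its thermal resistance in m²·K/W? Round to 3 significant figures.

6.43 m²·K/W

R_SI = 36.5/5.68 = 6.426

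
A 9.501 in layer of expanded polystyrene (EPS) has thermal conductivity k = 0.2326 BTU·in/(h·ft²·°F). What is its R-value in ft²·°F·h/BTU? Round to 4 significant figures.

40.85 ft²·°F·h/BTU

R = L/k = 9.501/0.2326 = 40.847 ft²·°F·h/BTU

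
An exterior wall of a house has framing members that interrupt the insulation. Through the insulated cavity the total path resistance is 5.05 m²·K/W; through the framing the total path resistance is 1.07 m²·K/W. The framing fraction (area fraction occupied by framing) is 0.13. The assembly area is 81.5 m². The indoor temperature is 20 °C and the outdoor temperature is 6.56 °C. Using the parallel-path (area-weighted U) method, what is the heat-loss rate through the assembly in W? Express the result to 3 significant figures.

322 W

U_eff = 0.87/5.05 + 0.13/1.07 = 0.1723 + 0.1215 = 0.2938
R_eff = 1/U_eff = 3.404 m²·K/W
Q = 81.5 × (20 − 6.56) / 3.404 = 321.8 W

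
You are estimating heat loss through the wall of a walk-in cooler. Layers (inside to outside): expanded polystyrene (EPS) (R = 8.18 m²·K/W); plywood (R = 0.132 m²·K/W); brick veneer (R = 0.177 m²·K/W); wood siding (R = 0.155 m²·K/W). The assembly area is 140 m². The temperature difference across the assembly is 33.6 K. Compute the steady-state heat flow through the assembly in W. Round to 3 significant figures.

R_total = 8.18 + 0.132 + 0.177 + 0.155 = 8.644 m²·K/W
Q = A·ΔT/R = 140 × 33.6 / 8.644 = 544.2 W

544 W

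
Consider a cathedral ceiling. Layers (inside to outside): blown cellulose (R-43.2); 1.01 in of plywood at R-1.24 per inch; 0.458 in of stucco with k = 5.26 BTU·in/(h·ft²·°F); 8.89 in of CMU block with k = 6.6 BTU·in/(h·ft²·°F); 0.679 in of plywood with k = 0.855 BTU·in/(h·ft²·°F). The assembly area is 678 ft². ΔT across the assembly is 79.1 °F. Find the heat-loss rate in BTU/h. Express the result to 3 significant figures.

1.01 × 1.24 = 1.252
0.458/5.26 = 0.08707
8.89/6.6 = 1.347
0.679/0.855 = 0.7942
R_total = 43.2 + 1.252 + 0.08707 + 1.347 + 0.7942 = 46.68 ft²·°F·h/BTU
Q = A·ΔT/R = 678 × 79.1 / 46.68 = 1149 BTU/h

1150 BTU/h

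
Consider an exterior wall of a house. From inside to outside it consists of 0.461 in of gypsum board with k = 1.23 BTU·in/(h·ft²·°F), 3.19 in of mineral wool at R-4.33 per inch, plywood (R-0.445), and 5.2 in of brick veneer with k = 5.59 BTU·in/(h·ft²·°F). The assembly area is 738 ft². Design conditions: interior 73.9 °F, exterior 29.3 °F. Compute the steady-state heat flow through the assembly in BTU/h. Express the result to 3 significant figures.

2110 BTU/h

0.461/1.23 = 0.3748
3.19 × 4.33 = 13.81
5.2/5.59 = 0.9302
R_total = 0.3748 + 13.81 + 0.445 + 0.9302 = 15.56 ft²·°F·h/BTU
Q = A·ΔT/R = 738 × (73.9 − 29.3) / 15.56 = 2115 BTU/h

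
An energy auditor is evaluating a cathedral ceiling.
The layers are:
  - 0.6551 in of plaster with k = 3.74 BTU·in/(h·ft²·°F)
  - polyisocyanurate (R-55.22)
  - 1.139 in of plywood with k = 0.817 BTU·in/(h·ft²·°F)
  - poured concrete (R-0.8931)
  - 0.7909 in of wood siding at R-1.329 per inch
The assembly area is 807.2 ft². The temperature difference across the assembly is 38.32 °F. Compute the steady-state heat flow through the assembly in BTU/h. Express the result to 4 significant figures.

526.6 BTU/h

0.6551/3.74 = 0.17516
1.139/0.817 = 1.3941
0.7909 × 1.329 = 1.0511
R_total = 0.17516 + 55.22 + 1.3941 + 0.8931 + 1.0511 = 58.733 ft²·°F·h/BTU
Q = A·ΔT/R = 807.2 × 38.32 / 58.733 = 526.65 BTU/h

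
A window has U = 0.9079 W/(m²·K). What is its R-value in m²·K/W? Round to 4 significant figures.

R = 1/U = 1/0.9079 = 1.1014

1.101 m²·K/W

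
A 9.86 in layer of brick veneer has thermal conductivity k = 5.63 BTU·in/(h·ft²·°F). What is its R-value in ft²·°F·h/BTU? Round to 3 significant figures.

1.75 ft²·°F·h/BTU

R = L/k = 9.86/5.63 = 1.751 ft²·°F·h/BTU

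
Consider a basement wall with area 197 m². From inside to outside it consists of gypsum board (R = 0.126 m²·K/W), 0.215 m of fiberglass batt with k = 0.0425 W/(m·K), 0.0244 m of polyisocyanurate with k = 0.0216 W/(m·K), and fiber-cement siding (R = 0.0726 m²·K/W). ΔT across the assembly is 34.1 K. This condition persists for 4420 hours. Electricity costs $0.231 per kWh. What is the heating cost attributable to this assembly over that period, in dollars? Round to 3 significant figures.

0.215/0.0425 = 5.059
0.0244/0.0216 = 1.13
R_total = 0.126 + 5.059 + 1.13 + 0.0726 = 6.387 m²·K/W
Q = 197 × 34.1 / 6.387 = 1052 W
E = 1052 W × 4420 h / 1000 = 4649 kWh
Cost = 4649 × 0.231 = $1074

1070 dollars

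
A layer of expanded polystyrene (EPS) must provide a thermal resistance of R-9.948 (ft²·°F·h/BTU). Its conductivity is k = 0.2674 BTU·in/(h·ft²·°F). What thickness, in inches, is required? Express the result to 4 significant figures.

L = R × k = 9.948 × 0.2674 = 2.6601 in

2.660 in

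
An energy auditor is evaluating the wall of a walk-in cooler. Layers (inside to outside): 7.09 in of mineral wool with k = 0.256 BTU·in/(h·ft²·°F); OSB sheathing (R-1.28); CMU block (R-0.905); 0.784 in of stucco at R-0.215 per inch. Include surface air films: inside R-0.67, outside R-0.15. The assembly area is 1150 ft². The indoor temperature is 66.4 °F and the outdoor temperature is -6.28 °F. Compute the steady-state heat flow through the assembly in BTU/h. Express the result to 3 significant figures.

7.09/0.256 = 27.7
0.784 × 0.215 = 0.1686
R_total = 0.67 + 27.7 + 1.28 + 0.905 + 0.1686 + 0.15 = 30.87 ft²·°F·h/BTU
Q = A·ΔT/R = 1150 × (66.4 − (-6.28)) / 30.87 = 2708 BTU/h

2710 BTU/h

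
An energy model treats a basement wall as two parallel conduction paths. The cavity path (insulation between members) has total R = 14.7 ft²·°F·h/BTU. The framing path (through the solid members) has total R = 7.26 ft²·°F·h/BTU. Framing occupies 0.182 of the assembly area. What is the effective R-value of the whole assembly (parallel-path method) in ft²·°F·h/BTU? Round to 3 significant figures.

U_eff = 0.818/14.7 + 0.182/7.26 = 0.05565 + 0.02507 = 0.08072
R_eff = 1/U_eff = 12.39 ft²·°F·h/BTU

12.4 ft²·°F·h/BTU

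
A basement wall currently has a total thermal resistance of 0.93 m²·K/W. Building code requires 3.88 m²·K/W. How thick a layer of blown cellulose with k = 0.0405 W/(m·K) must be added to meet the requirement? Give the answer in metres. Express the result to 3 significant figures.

0.119 m

ΔR = 3.88 − 0.93 = 2.95 m²·K/W
L = ΔR × k = 2.95 × 0.0405 = 0.1195 m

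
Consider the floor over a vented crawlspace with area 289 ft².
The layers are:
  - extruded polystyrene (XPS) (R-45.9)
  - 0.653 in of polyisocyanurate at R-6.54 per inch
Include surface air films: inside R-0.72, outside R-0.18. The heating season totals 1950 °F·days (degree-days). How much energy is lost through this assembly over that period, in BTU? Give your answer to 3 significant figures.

0.653 × 6.54 = 4.271
R_total = 0.72 + 45.9 + 4.271 + 0.18 = 51.07 ft²·°F·h/BTU
E = A × HDD × 24 / R = 289 × 1950 × 24 / 51.07 = 264800 BTU

265000 BTU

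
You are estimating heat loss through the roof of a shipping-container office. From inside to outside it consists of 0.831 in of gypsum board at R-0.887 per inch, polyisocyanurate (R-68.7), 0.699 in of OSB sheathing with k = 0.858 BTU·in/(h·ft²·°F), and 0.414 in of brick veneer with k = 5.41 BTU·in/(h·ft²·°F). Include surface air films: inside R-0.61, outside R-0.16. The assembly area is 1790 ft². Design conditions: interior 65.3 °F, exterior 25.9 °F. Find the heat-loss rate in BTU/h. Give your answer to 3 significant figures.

0.831 × 0.887 = 0.7371
0.699/0.858 = 0.8147
0.414/5.41 = 0.07652
R_total = 0.61 + 0.7371 + 68.7 + 0.8147 + 0.07652 + 0.16 = 71.1 ft²·°F·h/BTU
Q = A·ΔT/R = 1790 × (65.3 − 25.9) / 71.1 = 992 BTU/h

992 BTU/h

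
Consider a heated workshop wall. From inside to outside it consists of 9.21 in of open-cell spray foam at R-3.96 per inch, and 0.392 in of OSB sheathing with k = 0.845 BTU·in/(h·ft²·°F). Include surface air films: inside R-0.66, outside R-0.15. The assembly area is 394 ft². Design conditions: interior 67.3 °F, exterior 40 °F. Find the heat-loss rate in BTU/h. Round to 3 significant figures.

9.21 × 3.96 = 36.47
0.392/0.845 = 0.4639
R_total = 0.66 + 36.47 + 0.4639 + 0.15 = 37.75 ft²·°F·h/BTU
Q = A·ΔT/R = 394 × (67.3 − 40) / 37.75 = 285 BTU/h

285 BTU/h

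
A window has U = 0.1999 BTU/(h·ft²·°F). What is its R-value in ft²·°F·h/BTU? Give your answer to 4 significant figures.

5.003 ft²·°F·h/BTU

R = 1/U = 1/0.1999 = 5.0025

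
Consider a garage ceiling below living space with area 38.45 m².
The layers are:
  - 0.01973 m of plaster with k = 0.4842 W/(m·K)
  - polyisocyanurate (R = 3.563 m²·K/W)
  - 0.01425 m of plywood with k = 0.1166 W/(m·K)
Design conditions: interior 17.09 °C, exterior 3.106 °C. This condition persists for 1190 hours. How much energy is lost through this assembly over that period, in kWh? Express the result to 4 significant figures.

171.7 kWh

0.01973/0.4842 = 0.040748
0.01425/0.1166 = 0.12221
R_total = 0.040748 + 3.563 + 0.12221 = 3.726 m²·K/W
Q = 38.45 × (17.09 − 3.106) / 3.726 = 144.31 W
E = 144.31 W × 1190 h / 1000 = 171.73 kWh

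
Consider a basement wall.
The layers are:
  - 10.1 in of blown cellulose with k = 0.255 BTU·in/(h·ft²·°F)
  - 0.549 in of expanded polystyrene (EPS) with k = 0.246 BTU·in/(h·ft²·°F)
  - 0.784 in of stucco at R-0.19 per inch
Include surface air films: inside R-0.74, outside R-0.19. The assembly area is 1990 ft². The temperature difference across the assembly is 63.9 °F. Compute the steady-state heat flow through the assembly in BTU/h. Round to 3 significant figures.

10.1/0.255 = 39.61
0.549/0.246 = 2.232
0.784 × 0.19 = 0.149
R_total = 0.74 + 39.61 + 2.232 + 0.149 + 0.19 = 42.92 ft²·°F·h/BTU
Q = A·ΔT/R = 1990 × 63.9 / 42.92 = 2963 BTU/h

2960 BTU/h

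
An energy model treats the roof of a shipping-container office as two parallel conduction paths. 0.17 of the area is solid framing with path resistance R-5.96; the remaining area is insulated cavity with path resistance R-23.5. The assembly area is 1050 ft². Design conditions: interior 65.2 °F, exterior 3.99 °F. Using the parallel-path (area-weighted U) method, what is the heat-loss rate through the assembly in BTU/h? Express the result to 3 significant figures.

4100 BTU/h

U_eff = 0.83/23.5 + 0.17/5.96 = 0.03532 + 0.02852 = 0.06384
R_eff = 1/U_eff = 15.66 ft²·°F·h/BTU
Q = 1050 × (65.2 − 3.99) / 15.66 = 4103 BTU/h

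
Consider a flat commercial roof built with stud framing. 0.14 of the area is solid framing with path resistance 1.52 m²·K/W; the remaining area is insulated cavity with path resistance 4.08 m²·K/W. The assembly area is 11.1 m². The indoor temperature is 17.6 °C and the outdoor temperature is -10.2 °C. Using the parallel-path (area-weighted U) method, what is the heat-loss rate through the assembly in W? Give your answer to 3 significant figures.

93.5 W

U_eff = 0.86/4.08 + 0.14/1.52 = 0.2108 + 0.09211 = 0.3029
R_eff = 1/U_eff = 3.302 m²·K/W
Q = 11.1 × (17.6 − (-10.2)) / 3.302 = 93.47 W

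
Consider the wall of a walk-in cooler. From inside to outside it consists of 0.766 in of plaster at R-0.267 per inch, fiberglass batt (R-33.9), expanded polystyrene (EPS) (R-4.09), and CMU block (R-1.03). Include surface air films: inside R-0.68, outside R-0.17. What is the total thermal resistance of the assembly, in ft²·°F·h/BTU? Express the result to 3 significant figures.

0.766 × 0.267 = 0.2045
R_total = 0.68 + 0.2045 + 33.9 + 4.09 + 1.03 + 0.17 = 40.07 ft²·°F·h/BTU

40.1 ft²·°F·h/BTU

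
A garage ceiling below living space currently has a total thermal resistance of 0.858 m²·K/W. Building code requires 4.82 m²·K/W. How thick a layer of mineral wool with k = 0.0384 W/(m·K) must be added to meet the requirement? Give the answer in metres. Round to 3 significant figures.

0.152 m

ΔR = 4.82 − 0.858 = 3.962 m²·K/W
L = ΔR × k = 3.962 × 0.0384 = 0.1521 m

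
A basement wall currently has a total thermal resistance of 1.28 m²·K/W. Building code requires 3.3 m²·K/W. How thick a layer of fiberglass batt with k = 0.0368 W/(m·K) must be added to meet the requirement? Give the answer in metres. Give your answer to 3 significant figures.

0.0743 m

ΔR = 3.3 − 1.28 = 2.02 m²·K/W
L = ΔR × k = 2.02 × 0.0368 = 0.07434 m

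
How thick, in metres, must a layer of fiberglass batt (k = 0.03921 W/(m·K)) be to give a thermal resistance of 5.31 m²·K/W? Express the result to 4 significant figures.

L = R·k = 5.31 × 0.03921 = 0.20821 m

0.2082 m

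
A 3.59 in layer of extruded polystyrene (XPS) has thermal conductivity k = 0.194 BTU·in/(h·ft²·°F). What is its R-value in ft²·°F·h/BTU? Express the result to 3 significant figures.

18.5 ft²·°F·h/BTU

R = L/k = 3.59/0.194 = 18.51 ft²·°F·h/BTU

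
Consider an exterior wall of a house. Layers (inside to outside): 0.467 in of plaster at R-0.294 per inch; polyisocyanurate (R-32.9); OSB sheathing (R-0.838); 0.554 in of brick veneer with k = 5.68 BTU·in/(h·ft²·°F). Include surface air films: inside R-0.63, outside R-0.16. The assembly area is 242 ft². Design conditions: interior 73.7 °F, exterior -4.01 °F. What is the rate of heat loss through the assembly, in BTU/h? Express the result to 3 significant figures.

0.467 × 0.294 = 0.1373
0.554/5.68 = 0.09754
R_total = 0.63 + 0.1373 + 32.9 + 0.838 + 0.09754 + 0.16 = 34.76 ft²·°F·h/BTU
Q = A·ΔT/R = 242 × (73.7 − (-4.01)) / 34.76 = 541 BTU/h

541 BTU/h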